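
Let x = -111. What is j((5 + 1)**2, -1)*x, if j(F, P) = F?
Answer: -3996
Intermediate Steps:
j((5 + 1)**2, -1)*x = (5 + 1)**2*(-111) = 6**2*(-111) = 36*(-111) = -3996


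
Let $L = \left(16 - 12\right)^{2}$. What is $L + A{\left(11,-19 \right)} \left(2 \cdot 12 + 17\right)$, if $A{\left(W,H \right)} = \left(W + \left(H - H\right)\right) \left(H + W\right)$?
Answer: $-3592$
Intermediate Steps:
$A{\left(W,H \right)} = W \left(H + W\right)$ ($A{\left(W,H \right)} = \left(W + 0\right) \left(H + W\right) = W \left(H + W\right)$)
$L = 16$ ($L = 4^{2} = 16$)
$L + A{\left(11,-19 \right)} \left(2 \cdot 12 + 17\right) = 16 + 11 \left(-19 + 11\right) \left(2 \cdot 12 + 17\right) = 16 + 11 \left(-8\right) \left(24 + 17\right) = 16 - 3608 = -3592$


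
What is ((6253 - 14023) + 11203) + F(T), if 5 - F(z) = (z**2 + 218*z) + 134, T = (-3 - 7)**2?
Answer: -28496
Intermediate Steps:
T = 100 (T = (-10)**2 = 100)
F(z) = -129 - z**2 - 218*z (F(z) = 5 - ((z**2 + 218*z) + 134) = 5 - (134 + z**2 + 218*z) = 5 + (-134 - z**2 - 218*z) = -129 - z**2 - 218*z)
((6253 - 14023) + 11203) + F(T) = ((6253 - 14023) + 11203) + (-129 - 1*100**2 - 218*100) = (-7770 + 11203) + (-129 - 1*10000 - 21800) = 3433 + (-129 - 10000 - 21800) = 3433 - 31929 = -28496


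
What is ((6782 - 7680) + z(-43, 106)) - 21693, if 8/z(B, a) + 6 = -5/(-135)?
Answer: -3637367/161 ≈ -22592.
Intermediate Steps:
z(B, a) = -216/161 (z(B, a) = 8/(-6 - 5/(-135)) = 8/(-6 - 5*(-1/135)) = 8/(-6 + 1/27) = 8/(-161/27) = 8*(-27/161) = -216/161)
((6782 - 7680) + z(-43, 106)) - 21693 = ((6782 - 7680) - 216/161) - 21693 = (-898 - 216/161) - 21693 = -144794/161 - 21693 = -3637367/161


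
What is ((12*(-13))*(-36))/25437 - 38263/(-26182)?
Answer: 373444681/221997178 ≈ 1.6822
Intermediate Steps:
((12*(-13))*(-36))/25437 - 38263/(-26182) = -156*(-36)*(1/25437) - 38263*(-1/26182) = 5616*(1/25437) + 38263/26182 = 1872/8479 + 38263/26182 = 373444681/221997178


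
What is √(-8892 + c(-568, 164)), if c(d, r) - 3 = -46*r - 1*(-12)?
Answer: I*√16421 ≈ 128.14*I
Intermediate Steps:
c(d, r) = 15 - 46*r (c(d, r) = 3 + (-46*r - 1*(-12)) = 3 + (-46*r + 12) = 3 + (12 - 46*r) = 15 - 46*r)
√(-8892 + c(-568, 164)) = √(-8892 + (15 - 46*164)) = √(-8892 + (15 - 7544)) = √(-8892 - 7529) = √(-16421) = I*√16421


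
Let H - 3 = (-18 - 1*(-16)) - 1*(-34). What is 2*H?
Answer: 70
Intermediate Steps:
H = 35 (H = 3 + ((-18 - 1*(-16)) - 1*(-34)) = 3 + ((-18 + 16) + 34) = 3 + (-2 + 34) = 3 + 32 = 35)
2*H = 2*35 = 70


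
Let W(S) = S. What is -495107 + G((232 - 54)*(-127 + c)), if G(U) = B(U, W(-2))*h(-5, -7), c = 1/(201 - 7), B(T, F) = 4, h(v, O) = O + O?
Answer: -495163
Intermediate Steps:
h(v, O) = 2*O
c = 1/194 ≈ 0.0051546
G(U) = -56 (G(U) = 4*(2*(-7)) = 4*(-14) = -56)
-495107 + G((232 - 54)*(-127 + c)) = -495107 - 56 = -495163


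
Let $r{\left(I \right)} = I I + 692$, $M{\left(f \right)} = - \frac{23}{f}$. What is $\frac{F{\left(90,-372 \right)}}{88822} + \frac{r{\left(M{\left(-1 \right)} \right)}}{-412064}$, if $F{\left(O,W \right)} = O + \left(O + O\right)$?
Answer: $\frac{1402809}{18300174304} \approx 7.6656 \cdot 10^{-5}$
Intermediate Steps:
$F{\left(O,W \right)} = 3 O$ ($F{\left(O,W \right)} = O + 2 O = 3 O$)
$r{\left(I \right)} = 692 + I^{2}$ ($r{\left(I \right)} = I^{2} + 692 = 692 + I^{2}$)
$\frac{F{\left(90,-372 \right)}}{88822} + \frac{r{\left(M{\left(-1 \right)} \right)}}{-412064} = \frac{3 \cdot 90}{88822} + \frac{692 + \left(- \frac{23}{-1}\right)^{2}}{-412064} = 270 \cdot \frac{1}{88822} + \left(692 + \left(\left(-23\right) \left(-1\right)\right)^{2}\right) \left(- \frac{1}{412064}\right) = \frac{135}{44411} + \left(692 + 23^{2}\right) \left(- \frac{1}{412064}\right) = \frac{135}{44411} + \left(692 + 529\right) \left(- \frac{1}{412064}\right) = \frac{135}{44411} + 1221 \left(- \frac{1}{412064}\right) = \frac{135}{44411} - \frac{1221}{412064} = \frac{1402809}{18300174304}$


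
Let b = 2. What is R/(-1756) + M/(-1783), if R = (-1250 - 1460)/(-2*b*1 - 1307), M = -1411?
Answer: 1621726873/2052336414 ≈ 0.79019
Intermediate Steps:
R = 2710/1311 (R = (-1250 - 1460)/(-2*2*1 - 1307) = -2710/(-4*1 - 1307) = -2710/(-4 - 1307) = -2710/(-1311) = -2710*(-1/1311) = 2710/1311 ≈ 2.0671)
R/(-1756) + M/(-1783) = (2710/1311)/(-1756) - 1411/(-1783) = (2710/1311)*(-1/1756) - 1411*(-1/1783) = -1355/1151058 + 1411/1783 = 1621726873/2052336414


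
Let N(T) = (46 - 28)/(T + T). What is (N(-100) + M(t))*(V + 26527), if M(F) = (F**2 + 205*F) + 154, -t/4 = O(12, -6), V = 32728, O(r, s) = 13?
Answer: -9246256859/20 ≈ -4.6231e+8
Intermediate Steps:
N(T) = 9/T (N(T) = 18/((2*T)) = 18*(1/(2*T)) = 9/T)
t = -52 (t = -4*13 = -52)
M(F) = 154 + F**2 + 205*F
(N(-100) + M(t))*(V + 26527) = (9/(-100) + (154 + (-52)**2 + 205*(-52)))*(32728 + 26527) = (9*(-1/100) + (154 + 2704 - 10660))*59255 = (-9/100 - 7802)*59255 = -780209/100*59255 = -9246256859/20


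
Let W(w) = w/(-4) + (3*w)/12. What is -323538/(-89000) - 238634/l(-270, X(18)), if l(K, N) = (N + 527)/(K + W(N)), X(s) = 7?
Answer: 5369426769/44500 ≈ 1.2066e+5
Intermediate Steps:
W(w) = 0 (W(w) = w*(-1/4) + (3*w)*(1/12) = -w/4 + w/4 = 0)
l(K, N) = (527 + N)/K (l(K, N) = (N + 527)/(K + 0) = (527 + N)/K)
-323538/(-89000) - 238634/l(-270, X(18)) = -323538/(-89000) - 238634*(-270/(527 + 7)) = -323538*(-1/89000) - 238634/((-1/270*534)) = 161769/44500 - 238634/(-89/45) = 161769/44500 - 238634*(-45/89) = 161769/44500 + 10738530/89 = 5369426769/44500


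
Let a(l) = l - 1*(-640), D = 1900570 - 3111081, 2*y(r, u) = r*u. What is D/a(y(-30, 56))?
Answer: 1210511/200 ≈ 6052.6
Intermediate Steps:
y(r, u) = r*u/2 (y(r, u) = (r*u)/2 = r*u/2)
D = -1210511
a(l) = 640 + l (a(l) = l + 640 = 640 + l)
D/a(y(-30, 56)) = -1210511/(640 + (½)*(-30)*56) = -1210511/(640 - 840) = -1210511/(-200) = -1210511*(-1/200) = 1210511/200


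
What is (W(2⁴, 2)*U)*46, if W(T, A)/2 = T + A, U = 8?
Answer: 13248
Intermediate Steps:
W(T, A) = 2*A + 2*T (W(T, A) = 2*(T + A) = 2*(A + T) = 2*A + 2*T)
(W(2⁴, 2)*U)*46 = ((2*2 + 2*2⁴)*8)*46 = ((4 + 2*16)*8)*46 = ((4 + 32)*8)*46 = (36*8)*46 = 288*46 = 13248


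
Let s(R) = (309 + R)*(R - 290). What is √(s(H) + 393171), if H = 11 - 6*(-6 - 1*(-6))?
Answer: √303891 ≈ 551.26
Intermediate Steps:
H = 11 (H = 11 - 6*(-6 + 6) = 11 - 6*0 = 11 + 0 = 11)
s(R) = (-290 + R)*(309 + R) (s(R) = (309 + R)*(-290 + R) = (-290 + R)*(309 + R))
√(s(H) + 393171) = √((-89610 + 11² + 19*11) + 393171) = √((-89610 + 121 + 209) + 393171) = √(-89280 + 393171) = √303891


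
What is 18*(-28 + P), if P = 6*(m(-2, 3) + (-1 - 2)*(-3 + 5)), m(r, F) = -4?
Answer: -1584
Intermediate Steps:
P = -60 (P = 6*(-4 + (-1 - 2)*(-3 + 5)) = 6*(-4 - 3*2) = 6*(-4 - 6) = 6*(-10) = -60)
18*(-28 + P) = 18*(-28 - 60) = 18*(-88) = -1584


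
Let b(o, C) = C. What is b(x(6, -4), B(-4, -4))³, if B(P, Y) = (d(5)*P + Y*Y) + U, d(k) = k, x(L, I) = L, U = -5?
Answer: -729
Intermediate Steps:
B(P, Y) = -5 + Y² + 5*P (B(P, Y) = (5*P + Y*Y) - 5 = (5*P + Y²) - 5 = (Y² + 5*P) - 5 = -5 + Y² + 5*P)
b(x(6, -4), B(-4, -4))³ = (-5 + (-4)² + 5*(-4))³ = (-5 + 16 - 20)³ = (-9)³ = -729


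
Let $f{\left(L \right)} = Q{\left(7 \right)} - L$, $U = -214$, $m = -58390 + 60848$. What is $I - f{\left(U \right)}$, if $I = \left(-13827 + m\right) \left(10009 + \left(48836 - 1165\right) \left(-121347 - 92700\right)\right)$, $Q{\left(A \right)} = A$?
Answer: $116007281058611$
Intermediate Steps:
$m = 2458$
$f{\left(L \right)} = 7 - L$
$I = 116007281058832$ ($I = \left(-13827 + 2458\right) \left(10009 + \left(48836 - 1165\right) \left(-121347 - 92700\right)\right) = - 11369 \left(10009 + 47671 \left(-214047\right)\right) = - 11369 \left(10009 - 10203834537\right) = \left(-11369\right) \left(-10203824528\right) = 116007281058832$)
$I - f{\left(U \right)} = 116007281058832 - \left(7 - -214\right) = 116007281058832 - \left(7 + 214\right) = 116007281058832 - 221 = 116007281058611$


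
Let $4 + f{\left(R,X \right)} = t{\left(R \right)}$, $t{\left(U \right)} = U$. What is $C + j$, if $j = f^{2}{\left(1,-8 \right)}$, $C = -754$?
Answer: $-745$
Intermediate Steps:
$f{\left(R,X \right)} = -4 + R$
$j = 9$ ($j = \left(-4 + 1\right)^{2} = \left(-3\right)^{2} = 9$)
$C + j = -754 + 9 = -745$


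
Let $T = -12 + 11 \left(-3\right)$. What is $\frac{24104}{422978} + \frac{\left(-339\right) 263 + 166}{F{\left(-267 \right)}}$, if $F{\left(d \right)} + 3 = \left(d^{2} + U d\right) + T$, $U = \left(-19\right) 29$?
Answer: $- \frac{2312709569}{6597187866} \approx -0.35056$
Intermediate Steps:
$U = -551$
$T = -45$ ($T = -12 - 33 = -45$)
$F{\left(d \right)} = -48 + d^{2} - 551 d$ ($F{\left(d \right)} = -3 - \left(45 - d^{2} + 551 d\right) = -48 + d^{2} - 551 d$)
$\frac{24104}{422978} + \frac{\left(-339\right) 263 + 166}{F{\left(-267 \right)}} = \frac{24104}{422978} + \frac{\left(-339\right) 263 + 166}{-48 + \left(-267\right)^{2} - -147117} = 24104 \cdot \frac{1}{422978} + \frac{-89157 + 166}{-48 + 71289 + 147117} = \frac{12052}{211489} - \frac{88991}{218358} = \frac{12052}{211489} - \frac{12713}{31194} = - \frac{2312709569}{6597187866}$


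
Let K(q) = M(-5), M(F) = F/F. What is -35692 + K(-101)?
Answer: -35691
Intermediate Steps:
M(F) = 1
K(q) = 1
-35692 + K(-101) = -35692 + 1 = -35691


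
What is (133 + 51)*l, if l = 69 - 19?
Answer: 9200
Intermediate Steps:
l = 50
(133 + 51)*l = (133 + 51)*50 = 184*50 = 9200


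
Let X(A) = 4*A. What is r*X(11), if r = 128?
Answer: 5632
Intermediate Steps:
r*X(11) = 128*(4*11) = 128*44 = 5632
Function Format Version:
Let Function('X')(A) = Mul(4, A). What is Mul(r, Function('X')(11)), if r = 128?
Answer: 5632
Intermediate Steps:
Mul(r, Function('X')(11)) = Mul(128, Mul(4, 11)) = Mul(128, 44) = 5632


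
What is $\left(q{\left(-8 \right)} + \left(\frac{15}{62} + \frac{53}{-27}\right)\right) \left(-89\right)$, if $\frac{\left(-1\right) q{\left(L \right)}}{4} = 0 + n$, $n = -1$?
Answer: $- \frac{339535}{1674} \approx -202.83$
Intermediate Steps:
$q{\left(L \right)} = 4$ ($q{\left(L \right)} = - 4 \left(0 - 1\right) = \left(-4\right) \left(-1\right) = 4$)
$\left(q{\left(-8 \right)} + \left(\frac{15}{62} + \frac{53}{-27}\right)\right) \left(-89\right) = \left(4 + \left(\frac{15}{62} + \frac{53}{-27}\right)\right) \left(-89\right) = \left(4 + \left(15 \cdot \frac{1}{62} + 53 \left(- \frac{1}{27}\right)\right)\right) \left(-89\right) = \left(4 + \left(\frac{15}{62} - \frac{53}{27}\right)\right) \left(-89\right) = \left(4 - \frac{2881}{1674}\right) \left(-89\right) = \frac{3815}{1674} \left(-89\right) = - \frac{339535}{1674}$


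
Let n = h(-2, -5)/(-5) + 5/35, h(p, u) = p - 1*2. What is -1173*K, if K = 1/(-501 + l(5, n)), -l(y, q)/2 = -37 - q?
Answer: 41055/14879 ≈ 2.7593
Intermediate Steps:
h(p, u) = -2 + p (h(p, u) = p - 2 = -2 + p)
n = 33/35 (n = (-2 - 2)/(-5) + 5/35 = -4*(-⅕) + 5*(1/35) = ⅘ + ⅐ = 33/35 ≈ 0.94286)
l(y, q) = 74 + 2*q (l(y, q) = -2*(-37 - q) = 74 + 2*q)
K = -35/14879 (K = 1/(-501 + (74 + 2*(33/35))) = 1/(-501 + (74 + 66/35)) = 1/(-501 + 2656/35) = 1/(-14879/35) = -35/14879 ≈ -0.0023523)
-1173*K = -1173*(-35/14879) = 41055/14879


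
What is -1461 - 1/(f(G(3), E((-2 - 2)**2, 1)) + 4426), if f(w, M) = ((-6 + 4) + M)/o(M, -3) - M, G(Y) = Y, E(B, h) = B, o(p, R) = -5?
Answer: -32194601/22036 ≈ -1461.0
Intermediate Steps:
f(w, M) = 2/5 - 6*M/5 (f(w, M) = ((-6 + 4) + M)/(-5) - M = (-2 + M)*(-1/5) - M = (2/5 - M/5) - M = 2/5 - 6*M/5)
-1461 - 1/(f(G(3), E((-2 - 2)**2, 1)) + 4426) = -1461 - 1/((2/5 - 6*(-2 - 2)**2/5) + 4426) = -1461 - 1/((2/5 - 6/5*(-4)**2) + 4426) = -1461 - 1/((2/5 - 6/5*16) + 4426) = -1461 - 1/((2/5 - 96/5) + 4426) = -1461 - 1/(-94/5 + 4426) = -1461 - 1/22036/5 = -1461 - 1*5/22036 = -1461 - 5/22036 = -32194601/22036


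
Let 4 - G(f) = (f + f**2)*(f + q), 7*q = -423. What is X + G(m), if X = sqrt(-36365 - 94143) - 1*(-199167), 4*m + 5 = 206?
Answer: 100972033/448 + 2*I*sqrt(32627) ≈ 2.2538e+5 + 361.26*I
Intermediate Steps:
m = 201/4 (m = -5/4 + (1/4)*206 = -5/4 + 103/2 = 201/4 ≈ 50.250)
q = -423/7 (q = (1/7)*(-423) = -423/7 ≈ -60.429)
G(f) = 4 - (-423/7 + f)*(f + f**2) (G(f) = 4 - (f + f**2)*(f - 423/7) = 4 - (f + f**2)*(-423/7 + f) = 4 - (-423/7 + f)*(f + f**2))
X = 199167 + 2*I*sqrt(32627) (X = sqrt(-130508) + 199167 = 2*I*sqrt(32627) + 199167 = 199167 + 2*I*sqrt(32627) ≈ 1.9917e+5 + 361.26*I)
X + G(m) = (199167 + 2*I*sqrt(32627)) + (4 - (201/4)**3 + 416*(201/4)**2/7 + (423/7)*(201/4)) = (199167 + 2*I*sqrt(32627)) + (4 - 1*8120601/64 + (416/7)*(40401/16) + 85023/28) = (199167 + 2*I*sqrt(32627)) + (4 - 8120601/64 + 1050426/7 + 85023/28) = (199167 + 2*I*sqrt(32627)) + 11745217/448 = 100972033/448 + 2*I*sqrt(32627)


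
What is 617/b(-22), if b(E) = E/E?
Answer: 617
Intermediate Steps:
b(E) = 1
617/b(-22) = 617/1 = 617*1 = 617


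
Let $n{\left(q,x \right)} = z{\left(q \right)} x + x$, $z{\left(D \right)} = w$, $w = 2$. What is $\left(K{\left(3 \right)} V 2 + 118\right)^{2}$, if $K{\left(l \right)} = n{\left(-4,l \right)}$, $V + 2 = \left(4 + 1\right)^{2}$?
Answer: $283024$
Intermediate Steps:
$z{\left(D \right)} = 2$
$V = 23$ ($V = -2 + \left(4 + 1\right)^{2} = -2 + 5^{2} = -2 + 25 = 23$)
$n{\left(q,x \right)} = 3 x$ ($n{\left(q,x \right)} = 2 x + x = 3 x$)
$K{\left(l \right)} = 3 l$
$\left(K{\left(3 \right)} V 2 + 118\right)^{2} = \left(3 \cdot 3 \cdot 23 \cdot 2 + 118\right)^{2} = \left(9 \cdot 23 \cdot 2 + 118\right)^{2} = \left(207 \cdot 2 + 118\right)^{2} = \left(414 + 118\right)^{2} = 532^{2} = 283024$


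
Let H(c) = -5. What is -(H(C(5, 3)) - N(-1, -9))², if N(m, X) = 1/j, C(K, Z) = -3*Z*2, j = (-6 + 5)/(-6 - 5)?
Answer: -256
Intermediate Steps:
j = 1/11 (j = -1/(-11) = -1*(-1/11) = 1/11 ≈ 0.090909)
C(K, Z) = -6*Z
N(m, X) = 11 (N(m, X) = 1/(1/11) = 11)
-(H(C(5, 3)) - N(-1, -9))² = -(-5 - 1*11)² = -(-5 - 11)² = -1*(-16)² = -1*256 = -256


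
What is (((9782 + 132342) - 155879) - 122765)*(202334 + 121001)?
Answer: -44141694200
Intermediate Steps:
(((9782 + 132342) - 155879) - 122765)*(202334 + 121001) = ((142124 - 155879) - 122765)*323335 = (-13755 - 122765)*323335 = -136520*323335 = -44141694200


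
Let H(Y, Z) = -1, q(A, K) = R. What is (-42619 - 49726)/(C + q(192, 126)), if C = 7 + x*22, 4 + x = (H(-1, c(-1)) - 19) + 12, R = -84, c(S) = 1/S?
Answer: 8395/31 ≈ 270.81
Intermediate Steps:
q(A, K) = -84
x = -12 (x = -4 + ((-1 - 19) + 12) = -4 + (-20 + 12) = -4 - 8 = -12)
C = -257 (C = 7 - 12*22 = 7 - 264 = -257)
(-42619 - 49726)/(C + q(192, 126)) = (-42619 - 49726)/(-257 - 84) = -92345/(-341) = -92345*(-1/341) = 8395/31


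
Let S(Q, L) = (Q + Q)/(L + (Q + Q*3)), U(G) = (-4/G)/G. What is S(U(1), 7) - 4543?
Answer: -40879/9 ≈ -4542.1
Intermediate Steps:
U(G) = -4/G**2
S(Q, L) = 2*Q/(L + 4*Q) (S(Q, L) = (2*Q)/(L + (Q + 3*Q)) = (2*Q)/(L + 4*Q) = 2*Q/(L + 4*Q))
S(U(1), 7) - 4543 = 2*(-4/1**2)/(7 + 4*(-4/1**2)) - 4543 = 2*(-4*1)/(7 + 4*(-4*1)) - 4543 = 2*(-4)/(7 + 4*(-4)) - 4543 = 2*(-4)/(7 - 16) - 4543 = 2*(-4)/(-9) - 4543 = 2*(-4)*(-1/9) - 4543 = 8/9 - 4543 = -40879/9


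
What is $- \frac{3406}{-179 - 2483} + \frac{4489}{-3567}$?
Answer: $\frac{99742}{4747677} \approx 0.021009$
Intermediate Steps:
$- \frac{3406}{-179 - 2483} + \frac{4489}{-3567} = - \frac{3406}{-2662} + 4489 \left(- \frac{1}{3567}\right) = \left(-3406\right) \left(- \frac{1}{2662}\right) - \frac{4489}{3567} = \frac{1703}{1331} - \frac{4489}{3567} = \frac{99742}{4747677}$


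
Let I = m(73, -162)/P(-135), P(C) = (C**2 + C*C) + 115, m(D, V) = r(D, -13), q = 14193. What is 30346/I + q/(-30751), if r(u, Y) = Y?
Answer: -34121355603499/399763 ≈ -8.5354e+7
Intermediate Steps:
m(D, V) = -13
P(C) = 115 + 2*C**2 (P(C) = (C**2 + C**2) + 115 = 2*C**2 + 115 = 115 + 2*C**2)
I = -13/36565 (I = -13/(115 + 2*(-135)**2) = -13/(115 + 2*18225) = -13/(115 + 36450) = -13/36565 ≈ -0.00035553)
30346/I + q/(-30751) = 30346/(-13/36565) + 14193/(-30751) = 30346*(-36565/13) + 14193*(-1/30751) = -1109601490/13 - 14193/30751 = -34121355603499/399763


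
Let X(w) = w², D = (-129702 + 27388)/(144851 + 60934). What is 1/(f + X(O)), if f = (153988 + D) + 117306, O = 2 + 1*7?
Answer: 205785/55844802061 ≈ 3.6849e-6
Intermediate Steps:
D = -102314/205785 ≈ -0.49719
O = 9 (O = 2 + 7 = 9)
f = 55828133476/205785 (f = (153988 - 102314/205785) + 117306 = 31688318266/205785 + 117306 = 55828133476/205785 ≈ 2.7129e+5)
1/(f + X(O)) = 1/(55828133476/205785 + 9²) = 1/(55828133476/205785 + 81) = 1/(55844802061/205785) = 205785/55844802061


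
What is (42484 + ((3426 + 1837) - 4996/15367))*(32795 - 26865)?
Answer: 4350978297290/15367 ≈ 2.8314e+8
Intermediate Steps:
(42484 + ((3426 + 1837) - 4996/15367))*(32795 - 26865) = (42484 + (5263 - 4996*1/15367))*5930 = (42484 + (5263 - 4996/15367))*5930 = (42484 + 80871525/15367)*5930 = (733723153/15367)*5930 = 4350978297290/15367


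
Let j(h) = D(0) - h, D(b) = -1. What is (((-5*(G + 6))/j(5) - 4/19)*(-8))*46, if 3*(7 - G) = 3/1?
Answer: -68448/19 ≈ -3602.5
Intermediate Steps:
G = 6 (G = 7 - 1/1 = 7 - 1 = 6)
j(h) = -1 - h
(((-5*(G + 6))/j(5) - 4/19)*(-8))*46 = (((-5*(6 + 6))/(-1 - 1*5) - 4/19)*(-8))*46 = (((-5*12)/(-1 - 5) - 4*1/19)*(-8))*46 = ((-60/(-6) - 4/19)*(-8))*46 = ((-60*(-1/6) - 4/19)*(-8))*46 = ((10 - 4/19)*(-8))*46 = ((186/19)*(-8))*46 = -1488/19*46 = -68448/19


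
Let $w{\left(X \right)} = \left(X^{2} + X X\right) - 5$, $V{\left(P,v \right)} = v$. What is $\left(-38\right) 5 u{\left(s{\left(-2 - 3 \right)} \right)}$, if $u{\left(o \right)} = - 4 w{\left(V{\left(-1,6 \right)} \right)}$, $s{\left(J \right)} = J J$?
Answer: $50920$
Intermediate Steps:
$w{\left(X \right)} = -5 + 2 X^{2}$ ($w{\left(X \right)} = \left(X^{2} + X^{2}\right) - 5 = 2 X^{2} - 5 = -5 + 2 X^{2}$)
$s{\left(J \right)} = J^{2}$
$u{\left(o \right)} = -268$ ($u{\left(o \right)} = - 4 \left(-5 + 2 \cdot 6^{2}\right) = - 4 \left(-5 + 2 \cdot 36\right) = - 4 \left(-5 + 72\right) = \left(-4\right) 67 = -268$)
$\left(-38\right) 5 u{\left(s{\left(-2 - 3 \right)} \right)} = \left(-38\right) 5 \left(-268\right) = \left(-190\right) \left(-268\right) = 50920$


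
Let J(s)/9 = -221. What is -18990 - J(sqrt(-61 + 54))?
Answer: -17001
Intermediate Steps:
J(s) = -1989 (J(s) = 9*(-221) = -1989)
-18990 - J(sqrt(-61 + 54)) = -18990 - 1*(-1989) = -18990 + 1989 = -17001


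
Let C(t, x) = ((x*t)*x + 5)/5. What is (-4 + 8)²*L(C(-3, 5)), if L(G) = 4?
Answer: 64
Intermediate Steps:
C(t, x) = 1 + t*x²/5 (C(t, x) = ((t*x)*x + 5)*(⅕) = (t*x² + 5)*(⅕) = (5 + t*x²)*(⅕) = 1 + t*x²/5)
(-4 + 8)²*L(C(-3, 5)) = (-4 + 8)²*4 = 4²*4 = 16*4 = 64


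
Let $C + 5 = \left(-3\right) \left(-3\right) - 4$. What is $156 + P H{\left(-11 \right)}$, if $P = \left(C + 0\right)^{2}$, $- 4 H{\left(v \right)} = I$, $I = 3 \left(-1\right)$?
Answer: $156$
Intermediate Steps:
$C = 0$ ($C = -5 - -5 = -5 + \left(9 - 4\right) = -5 + 5 = 0$)
$I = -3$
$H{\left(v \right)} = \frac{3}{4}$ ($H{\left(v \right)} = \left(- \frac{1}{4}\right) \left(-3\right) = \frac{3}{4}$)
$P = 0$ ($P = \left(0 + 0\right)^{2} = 0^{2} = 0$)
$156 + P H{\left(-11 \right)} = 156 + 0 \cdot \frac{3}{4} = 156 + 0 = 156$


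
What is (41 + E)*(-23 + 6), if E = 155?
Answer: -3332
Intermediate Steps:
(41 + E)*(-23 + 6) = (41 + 155)*(-23 + 6) = 196*(-17) = -3332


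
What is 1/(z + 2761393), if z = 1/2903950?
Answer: 2903950/8018947202351 ≈ 3.6214e-7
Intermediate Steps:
z = 1/2903950 ≈ 3.4436e-7
1/(z + 2761393) = 1/(1/2903950 + 2761393) = 1/(8018947202351/2903950) = 2903950/8018947202351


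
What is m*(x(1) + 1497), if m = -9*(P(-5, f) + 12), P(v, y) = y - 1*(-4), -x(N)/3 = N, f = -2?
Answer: -188244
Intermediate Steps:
x(N) = -3*N
P(v, y) = 4 + y (P(v, y) = y + 4 = 4 + y)
m = -126 (m = -9*((4 - 2) + 12) = -9*(2 + 12) = -9*14 = -126)
m*(x(1) + 1497) = -126*(-3*1 + 1497) = -126*(-3 + 1497) = -126*1494 = -188244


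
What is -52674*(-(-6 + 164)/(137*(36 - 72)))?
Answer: -693541/411 ≈ -1687.4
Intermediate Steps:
-52674*(-(-6 + 164)/(137*(36 - 72))) = -52674/(-36/158*(-137)) = -52674/(-36*1/158*(-137)) = -52674/((-18/79*(-137))) = -52674/2466/79 = -52674*79/2466 = -693541/411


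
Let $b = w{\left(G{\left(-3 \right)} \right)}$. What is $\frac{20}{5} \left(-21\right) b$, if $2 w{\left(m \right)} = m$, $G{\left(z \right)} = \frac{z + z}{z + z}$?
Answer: $-42$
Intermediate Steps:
$G{\left(z \right)} = 1$ ($G{\left(z \right)} = \frac{2 z}{2 z} = 2 z \frac{1}{2 z} = 1$)
$w{\left(m \right)} = \frac{m}{2}$
$b = \frac{1}{2}$ ($b = \frac{1}{2} \cdot 1 = \frac{1}{2} \approx 0.5$)
$\frac{20}{5} \left(-21\right) b = \frac{20}{5} \left(-21\right) \frac{1}{2} = 20 \cdot \frac{1}{5} \left(-21\right) \frac{1}{2} = 4 \left(-21\right) \frac{1}{2} = \left(-84\right) \frac{1}{2} = -42$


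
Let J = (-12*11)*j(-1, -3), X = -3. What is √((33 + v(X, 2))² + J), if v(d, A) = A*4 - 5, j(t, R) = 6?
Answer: 6*√14 ≈ 22.450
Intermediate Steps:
v(d, A) = -5 + 4*A (v(d, A) = 4*A - 5 = -5 + 4*A)
J = -792 (J = -12*11*6 = -132*6 = -792)
√((33 + v(X, 2))² + J) = √((33 + (-5 + 4*2))² - 792) = √((33 + (-5 + 8))² - 792) = √((33 + 3)² - 792) = √(36² - 792) = √(1296 - 792) = √504 = 6*√14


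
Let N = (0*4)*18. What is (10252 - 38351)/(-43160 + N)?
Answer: 28099/43160 ≈ 0.65104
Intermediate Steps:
N = 0 (N = 0*18 = 0)
(10252 - 38351)/(-43160 + N) = (10252 - 38351)/(-43160 + 0) = -28099/(-43160) = -28099*(-1/43160) = 28099/43160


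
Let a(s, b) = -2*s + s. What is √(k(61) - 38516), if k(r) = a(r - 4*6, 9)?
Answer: I*√38553 ≈ 196.35*I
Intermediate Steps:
a(s, b) = -s
k(r) = 24 - r (k(r) = -(r - 4*6) = -(r - 24) = -(-24 + r) = 24 - r)
√(k(61) - 38516) = √((24 - 1*61) - 38516) = √((24 - 61) - 38516) = √(-37 - 38516) = √(-38553) = I*√38553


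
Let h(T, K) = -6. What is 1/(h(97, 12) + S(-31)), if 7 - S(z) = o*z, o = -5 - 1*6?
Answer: -1/340 ≈ -0.0029412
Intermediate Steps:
o = -11 (o = -5 - 6 = -11)
S(z) = 7 + 11*z (S(z) = 7 - (-11)*z = 7 + 11*z)
1/(h(97, 12) + S(-31)) = 1/(-6 + (7 + 11*(-31))) = 1/(-6 + (7 - 341)) = 1/(-6 - 334) = 1/(-340) = -1/340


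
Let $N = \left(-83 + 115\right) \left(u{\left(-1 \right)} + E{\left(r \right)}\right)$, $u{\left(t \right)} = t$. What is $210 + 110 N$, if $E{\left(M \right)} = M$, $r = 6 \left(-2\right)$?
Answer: $-45550$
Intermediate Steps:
$r = -12$
$N = -416$ ($N = \left(-83 + 115\right) \left(-1 - 12\right) = 32 \left(-13\right) = -416$)
$210 + 110 N = 210 + 110 \left(-416\right) = 210 - 45760 = -45550$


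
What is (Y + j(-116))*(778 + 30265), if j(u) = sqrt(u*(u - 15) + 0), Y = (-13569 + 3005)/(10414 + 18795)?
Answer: -327938252/29209 + 62086*sqrt(3799) ≈ 3.8155e+6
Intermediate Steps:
Y = -10564/29209 ≈ -0.36167
j(u) = sqrt(u*(-15 + u)) (j(u) = sqrt(u*(-15 + u) + 0) = sqrt(u*(-15 + u)))
(Y + j(-116))*(778 + 30265) = (-10564/29209 + sqrt(-116*(-15 - 116)))*(778 + 30265) = (-10564/29209 + sqrt(-116*(-131)))*31043 = (-10564/29209 + sqrt(15196))*31043 = (-10564/29209 + 2*sqrt(3799))*31043 = -327938252/29209 + 62086*sqrt(3799)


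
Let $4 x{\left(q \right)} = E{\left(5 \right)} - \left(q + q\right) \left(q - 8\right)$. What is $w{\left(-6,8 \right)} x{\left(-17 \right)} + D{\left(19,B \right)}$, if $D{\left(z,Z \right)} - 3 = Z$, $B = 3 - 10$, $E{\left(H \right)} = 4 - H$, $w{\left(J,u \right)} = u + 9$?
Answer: $- \frac{14483}{4} \approx -3620.8$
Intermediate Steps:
$w{\left(J,u \right)} = 9 + u$
$B = -7$
$D{\left(z,Z \right)} = 3 + Z$
$x{\left(q \right)} = - \frac{1}{4} - \frac{q \left(-8 + q\right)}{2}$ ($x{\left(q \right)} = \frac{\left(4 - 5\right) - \left(q + q\right) \left(q - 8\right)}{4} = \frac{\left(4 - 5\right) - 2 q \left(-8 + q\right)}{4} = \frac{-1 - 2 q \left(-8 + q\right)}{4} = - \frac{1}{4} - \frac{q \left(-8 + q\right)}{2}$)
$w{\left(-6,8 \right)} x{\left(-17 \right)} + D{\left(19,B \right)} = \left(9 + 8\right) \left(- \frac{1}{4} + 4 \left(-17\right) - \frac{\left(-17\right)^{2}}{2}\right) + \left(3 - 7\right) = 17 \left(- \frac{1}{4} - 68 - \frac{289}{2}\right) - 4 = 17 \left(- \frac{851}{4}\right) - 4 = - \frac{14467}{4} - 4 = - \frac{14483}{4}$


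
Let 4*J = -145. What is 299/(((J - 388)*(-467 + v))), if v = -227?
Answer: 598/588859 ≈ 0.0010155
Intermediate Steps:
J = -145/4 (J = (1/4)*(-145) = -145/4 ≈ -36.250)
299/(((J - 388)*(-467 + v))) = 299/(((-145/4 - 388)*(-467 - 227))) = 299/((-1697/4*(-694))) = 299/(588859/2) = 299*(2/588859) = 598/588859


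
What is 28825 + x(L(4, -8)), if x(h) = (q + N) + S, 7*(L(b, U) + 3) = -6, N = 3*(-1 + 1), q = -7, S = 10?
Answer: 28828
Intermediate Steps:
N = 0 (N = 3*0 = 0)
L(b, U) = -27/7 (L(b, U) = -3 + (⅐)*(-6) = -3 - 6/7 = -27/7)
x(h) = 3 (x(h) = (-7 + 0) + 10 = -7 + 10 = 3)
28825 + x(L(4, -8)) = 28825 + 3 = 28828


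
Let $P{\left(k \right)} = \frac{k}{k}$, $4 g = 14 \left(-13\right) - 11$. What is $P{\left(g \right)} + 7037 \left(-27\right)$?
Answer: $-189998$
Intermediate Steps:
$g = - \frac{193}{4}$ ($g = \frac{14 \left(-13\right) - 11}{4} = \frac{-182 - 11}{4} = \frac{1}{4} \left(-193\right) = - \frac{193}{4} \approx -48.25$)
$P{\left(k \right)} = 1$
$P{\left(g \right)} + 7037 \left(-27\right) = 1 + 7037 \left(-27\right) = 1 - 189999 = -189998$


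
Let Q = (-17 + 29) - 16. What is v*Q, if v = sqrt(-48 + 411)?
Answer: -44*sqrt(3) ≈ -76.210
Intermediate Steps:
v = 11*sqrt(3) (v = sqrt(363) = 11*sqrt(3) ≈ 19.053)
Q = -4 (Q = 12 - 16 = -4)
v*Q = (11*sqrt(3))*(-4) = -44*sqrt(3)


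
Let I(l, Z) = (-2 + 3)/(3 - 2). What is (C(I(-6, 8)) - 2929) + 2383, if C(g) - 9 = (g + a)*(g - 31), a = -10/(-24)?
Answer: -1159/2 ≈ -579.50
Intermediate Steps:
a = 5/12 (a = -10*(-1/24) = 5/12 ≈ 0.41667)
I(l, Z) = 1 (I(l, Z) = 1/1 = 1*1 = 1)
C(g) = 9 + (-31 + g)*(5/12 + g) (C(g) = 9 + (g + 5/12)*(g - 31) = 9 + (5/12 + g)*(-31 + g) = 9 + (-31 + g)*(5/12 + g))
(C(I(-6, 8)) - 2929) + 2383 = ((-47/12 + 1**2 - 367/12*1) - 2929) + 2383 = ((-47/12 + 1 - 367/12) - 2929) + 2383 = (-67/2 - 2929) + 2383 = -5925/2 + 2383 = -1159/2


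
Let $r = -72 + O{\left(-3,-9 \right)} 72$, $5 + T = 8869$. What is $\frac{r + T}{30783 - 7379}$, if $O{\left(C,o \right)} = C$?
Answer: $\frac{2144}{5851} \approx 0.36643$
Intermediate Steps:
$T = 8864$ ($T = -5 + 8869 = 8864$)
$r = -288$ ($r = -72 - 216 = -288$)
$\frac{r + T}{30783 - 7379} = \frac{-288 + 8864}{30783 - 7379} = \frac{8576}{23404} = 8576 \cdot \frac{1}{23404} = \frac{2144}{5851}$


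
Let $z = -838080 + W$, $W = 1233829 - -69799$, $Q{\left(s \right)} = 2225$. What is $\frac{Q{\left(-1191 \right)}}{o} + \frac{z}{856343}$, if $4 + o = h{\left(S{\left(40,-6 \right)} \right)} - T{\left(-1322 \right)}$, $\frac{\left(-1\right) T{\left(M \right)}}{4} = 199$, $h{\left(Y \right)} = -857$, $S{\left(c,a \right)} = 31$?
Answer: $- \frac{375020511}{11132459} \approx -33.687$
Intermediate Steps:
$W = 1303628$ ($W = 1233829 + 69799 = 1303628$)
$T{\left(M \right)} = -796$ ($T{\left(M \right)} = \left(-4\right) 199 = -796$)
$z = 465548$ ($z = -838080 + 1303628 = 465548$)
$o = -65$ ($o = -4 - 61 = -65$)
$\frac{Q{\left(-1191 \right)}}{o} + \frac{z}{856343} = \frac{2225}{-65} + \frac{465548}{856343} = 2225 \left(- \frac{1}{65}\right) + 465548 \cdot \frac{1}{856343} = - \frac{445}{13} + \frac{465548}{856343} = - \frac{375020511}{11132459}$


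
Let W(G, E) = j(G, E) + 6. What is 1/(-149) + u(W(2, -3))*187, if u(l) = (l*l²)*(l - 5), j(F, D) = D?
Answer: -1504603/149 ≈ -10098.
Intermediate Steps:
W(G, E) = 6 + E (W(G, E) = E + 6 = 6 + E)
u(l) = l³*(-5 + l)
1/(-149) + u(W(2, -3))*187 = 1/(-149) + ((6 - 3)³*(-5 + (6 - 3)))*187 = -1/149 + (3³*(-5 + 3))*187 = -1/149 + (27*(-2))*187 = -1/149 - 54*187 = -1/149 - 10098 = -1504603/149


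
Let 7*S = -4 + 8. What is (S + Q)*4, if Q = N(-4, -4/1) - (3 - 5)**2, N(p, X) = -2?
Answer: -152/7 ≈ -21.714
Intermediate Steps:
S = 4/7 (S = (-4 + 8)/7 = (1/7)*4 = 4/7 ≈ 0.57143)
Q = -6 (Q = -2 - (3 - 5)**2 = -2 - 1*(-2)**2 = -2 - 1*4 = -2 - 4 = -6)
(S + Q)*4 = (4/7 - 6)*4 = -38/7*4 = -152/7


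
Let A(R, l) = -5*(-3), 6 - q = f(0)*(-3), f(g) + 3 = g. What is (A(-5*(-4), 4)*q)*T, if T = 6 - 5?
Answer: -45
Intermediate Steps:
f(g) = -3 + g
q = -3 (q = 6 - (-3 + 0)*(-3) = 6 - (-3)*(-3) = 6 - 1*9 = 6 - 9 = -3)
A(R, l) = 15
T = 1
(A(-5*(-4), 4)*q)*T = (15*(-3))*1 = -45*1 = -45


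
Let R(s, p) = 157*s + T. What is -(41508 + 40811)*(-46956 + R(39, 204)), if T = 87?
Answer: 3354169974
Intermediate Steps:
R(s, p) = 87 + 157*s (R(s, p) = 157*s + 87 = 87 + 157*s)
-(41508 + 40811)*(-46956 + R(39, 204)) = -(41508 + 40811)*(-46956 + (87 + 157*39)) = -82319*(-46956 + (87 + 6123)) = -82319*(-46956 + 6210) = -82319*(-40746) = -1*(-3354169974) = 3354169974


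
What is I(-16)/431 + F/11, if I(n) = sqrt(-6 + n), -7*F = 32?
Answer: -32/77 + I*sqrt(22)/431 ≈ -0.41558 + 0.010883*I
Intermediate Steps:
F = -32/7 (F = -1/7*32 = -32/7 ≈ -4.5714)
I(-16)/431 + F/11 = sqrt(-6 - 16)/431 - 32/7/11 = sqrt(-22)*(1/431) - 32/7*1/11 = (I*sqrt(22))*(1/431) - 32/77 = I*sqrt(22)/431 - 32/77 = -32/77 + I*sqrt(22)/431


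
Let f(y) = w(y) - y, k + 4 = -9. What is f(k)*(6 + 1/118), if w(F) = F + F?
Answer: -9217/118 ≈ -78.110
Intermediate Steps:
k = -13 (k = -4 - 9 = -13)
w(F) = 2*F
f(y) = y (f(y) = 2*y - y = y)
f(k)*(6 + 1/118) = -13*(6 + 1/118) = -13*709/118 = -9217/118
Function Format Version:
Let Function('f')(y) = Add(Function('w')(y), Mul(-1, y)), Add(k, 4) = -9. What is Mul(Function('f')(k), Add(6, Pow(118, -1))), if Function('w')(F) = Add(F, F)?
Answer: Rational(-9217, 118) ≈ -78.110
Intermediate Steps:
k = -13 (k = Add(-4, -9) = -13)
Function('w')(F) = Mul(2, F)
Function('f')(y) = y (Function('f')(y) = Add(Mul(2, y), Mul(-1, y)) = y)
Mul(Function('f')(k), Add(6, Pow(118, -1))) = Mul(-13, Add(6, Pow(118, -1))) = Mul(-13, Add(6, Rational(1, 118))) = Mul(-13, Rational(709, 118)) = Rational(-9217, 118)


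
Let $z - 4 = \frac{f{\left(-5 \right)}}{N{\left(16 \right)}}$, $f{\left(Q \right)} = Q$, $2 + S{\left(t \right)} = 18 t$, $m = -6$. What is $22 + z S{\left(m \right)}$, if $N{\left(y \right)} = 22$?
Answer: $-393$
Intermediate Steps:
$S{\left(t \right)} = -2 + 18 t$
$z = \frac{83}{22}$ ($z = 4 - \frac{5}{22} = \frac{83}{22} \approx 3.7727$)
$22 + z S{\left(m \right)} = 22 + \frac{83 \left(-2 + 18 \left(-6\right)\right)}{22} = 22 + \frac{83 \left(-2 - 108\right)}{22} = 22 + \frac{83}{22} \left(-110\right) = 22 - 415 = -393$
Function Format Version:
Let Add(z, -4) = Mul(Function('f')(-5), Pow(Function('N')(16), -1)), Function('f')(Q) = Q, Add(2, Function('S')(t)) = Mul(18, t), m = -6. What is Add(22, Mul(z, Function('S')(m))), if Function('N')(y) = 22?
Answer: -393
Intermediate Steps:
Function('S')(t) = Add(-2, Mul(18, t))
z = Rational(83, 22) (z = Add(4, Mul(-5, Pow(22, -1))) = Add(4, Mul(-5, Rational(1, 22))) = Add(4, Rational(-5, 22)) = Rational(83, 22) ≈ 3.7727)
Add(22, Mul(z, Function('S')(m))) = Add(22, Mul(Rational(83, 22), Add(-2, Mul(18, -6)))) = Add(22, Mul(Rational(83, 22), Add(-2, -108))) = Add(22, Mul(Rational(83, 22), -110)) = Add(22, -415) = -393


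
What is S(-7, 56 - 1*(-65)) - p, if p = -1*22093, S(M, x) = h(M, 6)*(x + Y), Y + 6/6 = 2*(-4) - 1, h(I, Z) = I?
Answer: 21316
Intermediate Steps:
Y = -10 (Y = -1 + (2*(-4) - 1) = -1 + (-8 - 1) = -1 - 9 = -10)
S(M, x) = M*(-10 + x) (S(M, x) = M*(x - 10) = M*(-10 + x))
p = -22093
S(-7, 56 - 1*(-65)) - p = -7*(-10 + (56 - 1*(-65))) - 1*(-22093) = -7*(-10 + (56 + 65)) + 22093 = -7*(-10 + 121) + 22093 = -7*111 + 22093 = -777 + 22093 = 21316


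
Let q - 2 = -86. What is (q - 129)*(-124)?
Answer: 26412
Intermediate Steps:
q = -84 (q = 2 - 86 = -84)
(q - 129)*(-124) = (-84 - 129)*(-124) = -213*(-124) = 26412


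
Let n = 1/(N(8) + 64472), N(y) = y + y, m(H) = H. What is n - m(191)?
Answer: -12317207/64488 ≈ -191.00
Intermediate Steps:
N(y) = 2*y
n = 1/64488 (n = 1/(2*8 + 64472) = 1/(16 + 64472) = 1/64488 ≈ 1.5507e-5)
n - m(191) = 1/64488 - 1*191 = 1/64488 - 191 = -12317207/64488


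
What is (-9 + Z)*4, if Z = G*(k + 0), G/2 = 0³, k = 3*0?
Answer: -36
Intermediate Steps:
k = 0
G = 0 (G = 2*0³ = 2*0 = 0)
Z = 0 (Z = 0*(0 + 0) = 0*0 = 0)
(-9 + Z)*4 = (-9 + 0)*4 = -9*4 = -36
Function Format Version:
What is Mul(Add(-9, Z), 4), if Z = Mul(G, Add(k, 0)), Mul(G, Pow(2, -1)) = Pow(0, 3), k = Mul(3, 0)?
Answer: -36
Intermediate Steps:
k = 0
G = 0 (G = Mul(2, Pow(0, 3)) = Mul(2, 0) = 0)
Z = 0 (Z = Mul(0, Add(0, 0)) = Mul(0, 0) = 0)
Mul(Add(-9, Z), 4) = Mul(Add(-9, 0), 4) = Mul(-9, 4) = -36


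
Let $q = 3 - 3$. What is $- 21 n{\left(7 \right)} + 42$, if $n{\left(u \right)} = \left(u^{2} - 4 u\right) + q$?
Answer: $-399$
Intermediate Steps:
$q = 0$ ($q = 3 - 3 = 0$)
$n{\left(u \right)} = u^{2} - 4 u$ ($n{\left(u \right)} = \left(u^{2} - 4 u\right) + 0 = u^{2} - 4 u$)
$- 21 n{\left(7 \right)} + 42 = - 21 \cdot 7 \left(-4 + 7\right) + 42 = - 21 \cdot 7 \cdot 3 + 42 = \left(-21\right) 21 + 42 = -441 + 42 = -399$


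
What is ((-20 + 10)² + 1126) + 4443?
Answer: 5669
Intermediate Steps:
((-20 + 10)² + 1126) + 4443 = ((-10)² + 1126) + 4443 = (100 + 1126) + 4443 = 1226 + 4443 = 5669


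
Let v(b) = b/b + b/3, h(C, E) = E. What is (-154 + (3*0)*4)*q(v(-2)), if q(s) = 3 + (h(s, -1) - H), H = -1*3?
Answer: -770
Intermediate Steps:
H = -3
v(b) = 1 + b/3 (v(b) = 1 + b*(⅓) = 1 + b/3)
q(s) = 5 (q(s) = 3 + (-1 - 1*(-3)) = 3 + (-1 + 3) = 3 + 2 = 5)
(-154 + (3*0)*4)*q(v(-2)) = (-154 + (3*0)*4)*5 = (-154 + 0*4)*5 = (-154 + 0)*5 = -154*5 = -770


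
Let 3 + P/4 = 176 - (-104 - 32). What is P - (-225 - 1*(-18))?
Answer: 1443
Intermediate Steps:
P = 1236 (P = -12 + 4*(176 - (-104 - 32)) = -12 + 4*(176 - 1*(-136)) = -12 + 4*(176 + 136) = -12 + 4*312 = -12 + 1248 = 1236)
P - (-225 - 1*(-18)) = 1236 - (-225 - 1*(-18)) = 1236 - (-225 + 18) = 1236 - 1*(-207) = 1236 + 207 = 1443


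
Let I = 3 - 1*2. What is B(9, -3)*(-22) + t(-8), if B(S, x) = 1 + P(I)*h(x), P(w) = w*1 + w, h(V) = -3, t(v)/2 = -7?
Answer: 96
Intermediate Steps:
t(v) = -14 (t(v) = 2*(-7) = -14)
I = 1 (I = 3 - 2 = 1)
P(w) = 2*w (P(w) = w + w = 2*w)
B(S, x) = -5 (B(S, x) = 1 + (2*1)*(-3) = 1 + 2*(-3) = 1 - 6 = -5)
B(9, -3)*(-22) + t(-8) = -5*(-22) - 14 = 110 - 14 = 96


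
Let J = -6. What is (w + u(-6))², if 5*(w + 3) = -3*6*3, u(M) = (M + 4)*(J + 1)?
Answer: 361/25 ≈ 14.440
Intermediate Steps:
u(M) = -20 - 5*M (u(M) = (M + 4)*(-6 + 1) = (4 + M)*(-5) = -20 - 5*M)
w = -69/5 (w = -3 + (-3*6*3)/5 = -3 + (-18*3)/5 = -3 + (⅕)*(-54) = -3 - 54/5 = -69/5 ≈ -13.800)
(w + u(-6))² = (-69/5 + (-20 - 5*(-6)))² = (-69/5 + (-20 + 30))² = (-69/5 + 10)² = (-19/5)² = 361/25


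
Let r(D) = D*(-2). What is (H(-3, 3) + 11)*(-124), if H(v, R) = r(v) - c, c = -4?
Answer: -2604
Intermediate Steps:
r(D) = -2*D
H(v, R) = 4 - 2*v (H(v, R) = -2*v - 1*(-4) = -2*v + 4 = 4 - 2*v)
(H(-3, 3) + 11)*(-124) = ((4 - 2*(-3)) + 11)*(-124) = ((4 + 6) + 11)*(-124) = (10 + 11)*(-124) = 21*(-124) = -2604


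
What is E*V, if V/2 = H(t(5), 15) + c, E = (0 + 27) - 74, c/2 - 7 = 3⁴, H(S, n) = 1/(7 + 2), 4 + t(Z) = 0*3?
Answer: -148990/9 ≈ -16554.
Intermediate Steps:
t(Z) = -4 (t(Z) = -4 + 0*3 = -4 + 0 = -4)
H(S, n) = ⅑ (H(S, n) = 1/9 = ⅑)
c = 176 (c = 14 + 2*3⁴ = 14 + 2*81 = 14 + 162 = 176)
E = -47 (E = 27 - 74 = -47)
V = 3170/9 (V = 2*(⅑ + 176) = 2*(1585/9) = 3170/9 ≈ 352.22)
E*V = -47*3170/9 = -148990/9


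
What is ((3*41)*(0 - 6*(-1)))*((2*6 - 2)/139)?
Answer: 7380/139 ≈ 53.094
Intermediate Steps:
((3*41)*(0 - 6*(-1)))*((2*6 - 2)/139) = (123*(0 + 6))*((12 - 2)*(1/139)) = (123*6)*(10*(1/139)) = 738*(10/139) = 7380/139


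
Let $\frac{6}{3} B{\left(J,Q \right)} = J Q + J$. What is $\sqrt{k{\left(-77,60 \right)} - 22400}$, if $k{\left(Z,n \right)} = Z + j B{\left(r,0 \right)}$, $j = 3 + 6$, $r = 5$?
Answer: $\frac{i \sqrt{89818}}{2} \approx 149.85 i$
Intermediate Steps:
$j = 9$
$B{\left(J,Q \right)} = \frac{J}{2} + \frac{J Q}{2}$ ($B{\left(J,Q \right)} = \frac{J Q + J}{2} = \frac{J + J Q}{2} = \frac{J}{2} + \frac{J Q}{2}$)
$k{\left(Z,n \right)} = \frac{45}{2} + Z$ ($k{\left(Z,n \right)} = Z + 9 \cdot \frac{1}{2} \cdot 5 \left(1 + 0\right) = Z + 9 \cdot \frac{1}{2} \cdot 5 \cdot 1 = Z + 9 \cdot \frac{5}{2} = Z + \frac{45}{2} = \frac{45}{2} + Z$)
$\sqrt{k{\left(-77,60 \right)} - 22400} = \sqrt{\left(\frac{45}{2} - 77\right) - 22400} = \sqrt{- \frac{109}{2} - 22400} = \sqrt{- \frac{44909}{2}} = \frac{i \sqrt{89818}}{2}$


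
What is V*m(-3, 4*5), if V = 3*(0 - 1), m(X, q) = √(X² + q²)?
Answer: -3*√409 ≈ -60.671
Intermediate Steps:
V = -3 (V = 3*(-1) = -3)
V*m(-3, 4*5) = -3*√((-3)² + (4*5)²) = -3*√(9 + 20²) = -3*√(9 + 400) = -3*√409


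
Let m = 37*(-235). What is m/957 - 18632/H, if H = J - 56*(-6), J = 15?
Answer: -6960923/111969 ≈ -62.168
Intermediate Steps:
H = 351 (H = 15 - 56*(-6) = 15 + 336 = 351)
m = -8695
m/957 - 18632/H = -8695/957 - 18632/351 = -6960923/111969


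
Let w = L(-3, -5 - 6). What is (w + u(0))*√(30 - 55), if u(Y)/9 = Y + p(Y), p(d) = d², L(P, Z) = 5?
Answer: 25*I ≈ 25.0*I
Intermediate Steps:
w = 5
u(Y) = 9*Y + 9*Y² (u(Y) = 9*(Y + Y²) = 9*Y + 9*Y²)
(w + u(0))*√(30 - 55) = (5 + 9*0*(1 + 0))*√(30 - 55) = (5 + 9*0*1)*√(-25) = (5 + 0)*(5*I) = 5*(5*I) = 25*I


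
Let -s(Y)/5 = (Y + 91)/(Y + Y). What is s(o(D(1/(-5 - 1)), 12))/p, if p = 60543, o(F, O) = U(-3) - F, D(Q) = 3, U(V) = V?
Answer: 425/726516 ≈ 0.00058498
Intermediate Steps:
o(F, O) = -3 - F
s(Y) = -5*(91 + Y)/(2*Y) (s(Y) = -5*(Y + 91)/(Y + Y) = -5*(91 + Y)/(2*Y))
s(o(D(1/(-5 - 1)), 12))/p = (5*(-91 - (-3 - 1*3))/(2*(-3 - 1*3)))/60543 = (5*(-91 - (-3 - 3))/(2*(-3 - 3)))*(1/60543) = ((5/2)*(-91 - 1*(-6))/(-6))*(1/60543) = ((5/2)*(-1/6)*(-91 + 6))*(1/60543) = ((5/2)*(-1/6)*(-85))*(1/60543) = (425/12)*(1/60543) = 425/726516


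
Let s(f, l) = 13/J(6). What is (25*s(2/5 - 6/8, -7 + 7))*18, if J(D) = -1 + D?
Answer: 1170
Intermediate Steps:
s(f, l) = 13/5 (s(f, l) = 13/(-1 + 6) = 13/5)
(25*s(2/5 - 6/8, -7 + 7))*18 = (25*(13/5))*18 = 65*18 = 1170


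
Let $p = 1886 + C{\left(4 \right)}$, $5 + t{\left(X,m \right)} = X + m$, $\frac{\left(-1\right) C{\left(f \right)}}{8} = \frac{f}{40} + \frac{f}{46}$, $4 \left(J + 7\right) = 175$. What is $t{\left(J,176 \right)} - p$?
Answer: $- \frac{771307}{460} \approx -1676.8$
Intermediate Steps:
$J = \frac{147}{4}$ ($J = -7 + \frac{1}{4} \cdot 175 = -7 + \frac{175}{4} = \frac{147}{4} \approx 36.75$)
$C{\left(f \right)} = - \frac{43 f}{115}$ ($C{\left(f \right)} = - 8 \left(\frac{f}{40} + \frac{f}{46}\right) = - 8 \frac{43 f}{920} = - \frac{43 f}{115}$)
$t{\left(X,m \right)} = -5 + X + m$ ($t{\left(X,m \right)} = -5 + \left(X + m\right) = -5 + X + m$)
$p = \frac{216718}{115}$ ($p = 1886 - \frac{172}{115} = \frac{216718}{115} \approx 1884.5$)
$t{\left(J,176 \right)} - p = \left(-5 + \frac{147}{4} + 176\right) - \frac{216718}{115} = \frac{831}{4} - \frac{216718}{115} = - \frac{771307}{460}$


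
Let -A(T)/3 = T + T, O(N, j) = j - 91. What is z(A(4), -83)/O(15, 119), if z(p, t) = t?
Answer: -83/28 ≈ -2.9643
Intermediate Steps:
O(N, j) = -91 + j
A(T) = -6*T (A(T) = -3*(T + T) = -6*T)
z(A(4), -83)/O(15, 119) = -83/(-91 + 119) = -83/28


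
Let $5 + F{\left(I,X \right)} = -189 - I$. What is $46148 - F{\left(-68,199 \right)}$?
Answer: $46274$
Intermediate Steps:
$F{\left(I,X \right)} = -194 - I$ ($F{\left(I,X \right)} = -5 - \left(189 + I\right) = -194 - I$)
$46148 - F{\left(-68,199 \right)} = 46148 - \left(-194 - -68\right) = 46148 - \left(-194 + 68\right) = 46148 - -126 = 46148 + 126 = 46274$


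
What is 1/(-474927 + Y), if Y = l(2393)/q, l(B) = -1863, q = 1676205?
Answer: -186245/88452779322 ≈ -2.1056e-6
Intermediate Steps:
Y = -207/186245 (Y = -1863/1676205 = -1863*1/1676205 = -207/186245 ≈ -0.0011114)
1/(-474927 + Y) = 1/(-474927 - 207/186245) = 1/(-88452779322/186245) = -186245/88452779322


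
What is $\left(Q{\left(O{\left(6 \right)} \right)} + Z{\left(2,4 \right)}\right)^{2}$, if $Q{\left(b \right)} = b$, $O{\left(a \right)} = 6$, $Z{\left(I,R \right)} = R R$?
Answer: $484$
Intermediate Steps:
$Z{\left(I,R \right)} = R^{2}$
$\left(Q{\left(O{\left(6 \right)} \right)} + Z{\left(2,4 \right)}\right)^{2} = \left(6 + 4^{2}\right)^{2} = \left(6 + 16\right)^{2} = 22^{2} = 484$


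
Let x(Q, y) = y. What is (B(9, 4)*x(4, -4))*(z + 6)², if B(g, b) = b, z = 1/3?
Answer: -5776/9 ≈ -641.78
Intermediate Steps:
z = ⅓ ≈ 0.33333
(B(9, 4)*x(4, -4))*(z + 6)² = (4*(-4))*(⅓ + 6)² = -16*(19/3)² = -16*361/9 = -5776/9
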